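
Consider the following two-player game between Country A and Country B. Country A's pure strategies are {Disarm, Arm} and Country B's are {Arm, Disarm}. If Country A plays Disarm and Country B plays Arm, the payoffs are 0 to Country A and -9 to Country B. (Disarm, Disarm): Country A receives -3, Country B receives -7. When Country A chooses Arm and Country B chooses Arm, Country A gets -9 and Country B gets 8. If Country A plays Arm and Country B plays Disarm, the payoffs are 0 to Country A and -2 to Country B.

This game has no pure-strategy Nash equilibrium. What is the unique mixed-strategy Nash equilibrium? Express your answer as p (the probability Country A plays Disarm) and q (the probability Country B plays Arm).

p = 5/6, q = 1/4

In a mixed equilibrium Country B is indifferent between Arm and Disarm; this condition fixes p.
  Country B's payoff to Arm: p·(-9) + (1−p)·8 = -17p + 8
  Country B's payoff to Disarm: p·(-7) + (1−p)·(-2) = -5p - 2
  -17p + 8 = -5p - 2  ⇒  -12p = -10  ⇒  p = 5/6.
In a mixed equilibrium Country A is indifferent between Disarm and Arm; this condition fixes q.
  Country A's payoff to Disarm: q·0 + (1−q)·(-3) = 3q - 3
  Country A's payoff to Arm: q·(-9) + (1−q)·0 = -9q
  3q - 3 = -9q  ⇒  12q = 3  ⇒  q = 1/4.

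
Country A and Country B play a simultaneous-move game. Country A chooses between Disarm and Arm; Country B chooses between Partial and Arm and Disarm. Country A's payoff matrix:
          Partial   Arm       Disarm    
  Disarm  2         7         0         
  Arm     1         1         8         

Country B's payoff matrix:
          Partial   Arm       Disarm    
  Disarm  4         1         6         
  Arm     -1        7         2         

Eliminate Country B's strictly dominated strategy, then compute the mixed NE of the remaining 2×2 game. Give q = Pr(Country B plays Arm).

Country B's strategy Partial is strictly dominated by Disarm: 6 > 4 and 2 > -1. Eliminate Partial.
Country A's indifference between Disarm and Arm determines Country B's mixing probability q:
  Country A's payoff from Disarm: q·7 + (1−q)·0 = 7q
  Country A's payoff from Arm: q·1 + (1−q)·8 = -7q + 8
  7q = -7q + 8  ⇒  14q = 8  ⇒  q = 4/7.

q = 4/7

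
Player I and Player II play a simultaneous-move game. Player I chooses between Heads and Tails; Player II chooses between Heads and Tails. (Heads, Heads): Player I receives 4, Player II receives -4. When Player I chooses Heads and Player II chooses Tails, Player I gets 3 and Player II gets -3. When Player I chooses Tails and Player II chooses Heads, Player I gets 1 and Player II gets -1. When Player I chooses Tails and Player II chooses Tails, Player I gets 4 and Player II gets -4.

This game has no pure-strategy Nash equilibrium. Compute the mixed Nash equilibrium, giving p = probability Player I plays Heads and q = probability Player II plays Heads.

For Player II to be willing to mix, Player II must be indifferent between Heads and Tails, which pins down Player I's mix.
  Player II's payoff to Heads: p·(-4) + (1−p)·(-1) = -3p - 1
  Player II's payoff to Tails: p·(-3) + (1−p)·(-4) = p - 4
  -3p - 1 = p - 4  ⇒  -4p = -3  ⇒  p = 3/4.
Player II's mix must leave Player I indifferent between Heads and Tails.
  Player I's expected payoff from Heads: q·4 + (1−q)·3 = q + 3
  Player I's expected payoff from Tails: q·1 + (1−q)·4 = -3q + 4
  q + 3 = -3q + 4  ⇒  4q = 1  ⇒  q = 1/4.

p = 3/4, q = 1/4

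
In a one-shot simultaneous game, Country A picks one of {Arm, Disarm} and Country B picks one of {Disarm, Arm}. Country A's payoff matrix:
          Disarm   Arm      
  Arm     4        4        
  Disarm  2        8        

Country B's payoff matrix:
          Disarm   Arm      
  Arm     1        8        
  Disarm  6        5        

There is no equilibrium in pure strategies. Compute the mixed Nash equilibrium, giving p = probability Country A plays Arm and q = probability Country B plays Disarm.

p = 1/8, q = 2/3

For Country B to be willing to mix, Country B must be indifferent between Disarm and Arm, which pins down Country A's mix.
  Country B's expected payoff from Disarm: p·1 + (1−p)·6 = -5p + 6
  Country B's expected payoff from Arm: p·8 + (1−p)·5 = 3p + 5
  -5p + 6 = 3p + 5  ⇒  -8p = -1  ⇒  p = 1/8.
Country B's mix must leave Country A indifferent between Arm and Disarm.
  Country A's payoff to Arm: q·4 + (1−q)·4 = 4
  Country A's payoff to Disarm: q·2 + (1−q)·8 = -6q + 8
  4 = -6q + 8  ⇒  6q = 4  ⇒  q = 2/3.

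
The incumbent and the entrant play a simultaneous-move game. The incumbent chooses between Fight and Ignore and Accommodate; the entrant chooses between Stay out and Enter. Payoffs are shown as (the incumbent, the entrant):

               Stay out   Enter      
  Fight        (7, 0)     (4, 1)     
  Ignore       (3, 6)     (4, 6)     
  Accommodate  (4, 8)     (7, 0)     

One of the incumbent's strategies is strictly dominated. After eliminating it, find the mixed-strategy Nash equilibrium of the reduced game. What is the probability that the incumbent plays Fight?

The incumbent's strategy Ignore is strictly dominated by Accommodate: 4 > 3 and 7 > 4. Eliminate Ignore.
The incumbent's mix must leave the entrant indifferent between Stay out and Enter.
  the entrant's payoff to Stay out: p·0 + (1−p)·8 = -8p + 8
  the entrant's payoff to Enter: p·1 + (1−p)·0 = p
  -8p + 8 = p  ⇒  -9p = -8  ⇒  p = 8/9.

p = 8/9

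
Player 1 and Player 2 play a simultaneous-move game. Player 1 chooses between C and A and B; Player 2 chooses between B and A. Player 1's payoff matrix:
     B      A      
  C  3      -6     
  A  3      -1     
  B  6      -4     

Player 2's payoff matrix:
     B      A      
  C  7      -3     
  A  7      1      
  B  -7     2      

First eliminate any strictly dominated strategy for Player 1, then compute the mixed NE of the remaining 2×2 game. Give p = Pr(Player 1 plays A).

p = 3/5

Player 1's strategy C is strictly dominated by B: 6 > 3 and -4 > -6. Eliminate C.
Player 1's mix must leave Player 2 indifferent between B and A.
  Player 2's payoff from B: p·7 + (1−p)·(-7) = 14p - 7
  Player 2's payoff from A: p·1 + (1−p)·2 = -p + 2
  14p - 7 = -p + 2  ⇒  15p = 9  ⇒  p = 3/5.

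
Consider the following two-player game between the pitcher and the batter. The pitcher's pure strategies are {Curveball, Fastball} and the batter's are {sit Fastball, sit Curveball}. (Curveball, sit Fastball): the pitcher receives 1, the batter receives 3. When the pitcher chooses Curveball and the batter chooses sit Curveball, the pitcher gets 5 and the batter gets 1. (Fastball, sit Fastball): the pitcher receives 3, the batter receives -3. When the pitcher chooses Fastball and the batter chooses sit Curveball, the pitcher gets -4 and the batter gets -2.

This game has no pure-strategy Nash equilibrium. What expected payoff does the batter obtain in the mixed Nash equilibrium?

-1

The batter's indifference between sit Fastball and sit Curveball determines the pitcher's mixing probability p:
  the batter's expected payoff from sit Fastball: p·3 + (1−p)·(-3) = 6p - 3
  the batter's expected payoff from sit Curveball: p·1 + (1−p)·(-2) = 3p - 2
  6p - 3 = 3p - 2  ⇒  3p = 1  ⇒  p = 1/3.
At equilibrium the batter is indifferent across columns, so the batter's payoff equals the payoff from sit Fastball: (1/3)·3 + (2/3)·(-3) = -1.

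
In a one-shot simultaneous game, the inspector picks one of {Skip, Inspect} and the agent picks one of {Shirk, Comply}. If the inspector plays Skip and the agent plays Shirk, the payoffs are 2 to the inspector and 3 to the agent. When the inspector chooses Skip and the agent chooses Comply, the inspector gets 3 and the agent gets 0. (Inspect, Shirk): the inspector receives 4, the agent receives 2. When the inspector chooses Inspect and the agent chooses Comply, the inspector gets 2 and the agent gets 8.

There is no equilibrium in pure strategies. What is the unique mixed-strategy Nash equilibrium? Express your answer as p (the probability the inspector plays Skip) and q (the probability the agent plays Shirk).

For the agent to be willing to mix, the agent must be indifferent between Shirk and Comply, which pins down the inspector's mix.
  the agent's payoff to Shirk: p·3 + (1−p)·2 = p + 2
  the agent's payoff to Comply: p·0 + (1−p)·8 = -8p + 8
  p + 2 = -8p + 8  ⇒  9p = 6  ⇒  p = 2/3.
The agent's mix must leave the inspector indifferent between Skip and Inspect.
  the inspector's payoff to Skip: q·2 + (1−q)·3 = -q + 3
  the inspector's payoff to Inspect: q·4 + (1−q)·2 = 2q + 2
  -q + 3 = 2q + 2  ⇒  -3q = -1  ⇒  q = 1/3.

p = 2/3, q = 1/3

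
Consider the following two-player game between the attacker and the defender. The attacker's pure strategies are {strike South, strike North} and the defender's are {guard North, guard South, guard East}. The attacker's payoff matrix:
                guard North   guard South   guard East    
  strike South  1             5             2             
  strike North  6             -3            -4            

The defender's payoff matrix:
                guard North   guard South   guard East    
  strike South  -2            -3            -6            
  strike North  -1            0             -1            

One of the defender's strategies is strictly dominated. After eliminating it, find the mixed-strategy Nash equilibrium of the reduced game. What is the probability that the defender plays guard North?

The defender's strategy guard East is strictly dominated by guard South: -3 > -6 and 0 > -1. Eliminate guard East.
The attacker's indifference between strike South and strike North determines the defender's mixing probability q:
  the attacker's payoff from strike South: q·1 + (1−q)·5 = -4q + 5
  the attacker's payoff from strike North: q·6 + (1−q)·(-3) = 9q - 3
  -4q + 5 = 9q - 3  ⇒  -13q = -8  ⇒  q = 8/13.

q = 8/13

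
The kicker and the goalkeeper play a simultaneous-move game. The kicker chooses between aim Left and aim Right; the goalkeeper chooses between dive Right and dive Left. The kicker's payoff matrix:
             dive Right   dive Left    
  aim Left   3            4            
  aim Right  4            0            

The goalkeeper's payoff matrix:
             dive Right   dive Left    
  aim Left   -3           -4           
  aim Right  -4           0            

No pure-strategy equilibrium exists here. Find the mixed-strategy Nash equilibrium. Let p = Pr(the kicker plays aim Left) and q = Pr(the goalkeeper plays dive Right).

The kicker's mix must leave the goalkeeper indifferent between dive Right and dive Left.
  the goalkeeper's payoff from dive Right: p·(-3) + (1−p)·(-4) = p - 4
  the goalkeeper's payoff from dive Left: p·(-4) + (1−p)·0 = -4p
  p - 4 = -4p  ⇒  5p = 4  ⇒  p = 4/5.
The goalkeeper's mix must leave the kicker indifferent between aim Left and aim Right.
  the kicker's payoff from aim Left: q·3 + (1−q)·4 = -q + 4
  the kicker's payoff from aim Right: q·4 + (1−q)·0 = 4q
  -q + 4 = 4q  ⇒  -5q = -4  ⇒  q = 4/5.

p = 4/5, q = 4/5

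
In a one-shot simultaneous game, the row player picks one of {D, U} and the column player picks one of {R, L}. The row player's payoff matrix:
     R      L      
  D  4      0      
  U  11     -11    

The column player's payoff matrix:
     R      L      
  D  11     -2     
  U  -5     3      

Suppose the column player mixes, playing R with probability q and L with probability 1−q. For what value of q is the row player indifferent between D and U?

Set the row player's expected payoff from D equal to that from U:
  the row player's expected payoff from D: q·4 + (1−q)·0 = 4q
  the row player's expected payoff from U: q·11 + (1−q)·(-11) = 22q - 11
  4q = 22q - 11  ⇒  -18q = -11  ⇒  q = 11/18.

q = 11/18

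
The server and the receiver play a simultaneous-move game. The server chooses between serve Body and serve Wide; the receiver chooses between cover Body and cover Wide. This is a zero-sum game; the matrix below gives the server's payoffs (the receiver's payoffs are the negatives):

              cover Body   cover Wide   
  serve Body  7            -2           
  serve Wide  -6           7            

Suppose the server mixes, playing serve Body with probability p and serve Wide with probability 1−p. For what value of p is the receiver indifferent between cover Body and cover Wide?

For the receiver to be willing to mix, the receiver must be indifferent between cover Body and cover Wide, which pins down the server's mix.
  the receiver's payoff to cover Body: p·(-7) + (1−p)·6 = -13p + 6
  the receiver's payoff to cover Wide: p·2 + (1−p)·(-7) = 9p - 7
  -13p + 6 = 9p - 7  ⇒  -22p = -13  ⇒  p = 13/22.

p = 13/22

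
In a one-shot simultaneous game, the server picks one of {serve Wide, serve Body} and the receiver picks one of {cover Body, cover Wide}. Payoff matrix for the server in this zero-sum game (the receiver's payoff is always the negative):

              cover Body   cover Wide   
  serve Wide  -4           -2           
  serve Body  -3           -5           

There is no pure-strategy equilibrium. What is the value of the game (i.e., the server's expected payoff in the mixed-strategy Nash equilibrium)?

Set the server's expected payoff from serve Wide equal to that from serve Body:
  the server's payoff from serve Wide: q·(-4) + (1−q)·(-2) = -2q - 2
  the server's payoff from serve Body: q·(-3) + (1−q)·(-5) = 2q - 5
  -2q - 2 = 2q - 5  ⇒  -4q = -3  ⇒  q = 3/4.
The value is the server's expected payoff against this mix (using serve Wide): (3/4)·(-4) + (1/4)·(-2) = -7/2.

v = -7/2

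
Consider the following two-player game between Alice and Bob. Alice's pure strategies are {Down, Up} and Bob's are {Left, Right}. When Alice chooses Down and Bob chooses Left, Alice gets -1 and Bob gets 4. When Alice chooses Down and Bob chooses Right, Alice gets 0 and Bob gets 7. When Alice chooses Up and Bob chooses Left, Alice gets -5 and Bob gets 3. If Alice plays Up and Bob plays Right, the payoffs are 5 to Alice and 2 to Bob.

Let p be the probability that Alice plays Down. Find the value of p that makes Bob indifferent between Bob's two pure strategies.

Bob's indifference between Left and Right determines Alice's mixing probability p:
  Bob's payoff to Left: p·4 + (1−p)·3 = p + 3
  Bob's payoff to Right: p·7 + (1−p)·2 = 5p + 2
  p + 3 = 5p + 2  ⇒  -4p = -1  ⇒  p = 1/4.

p = 1/4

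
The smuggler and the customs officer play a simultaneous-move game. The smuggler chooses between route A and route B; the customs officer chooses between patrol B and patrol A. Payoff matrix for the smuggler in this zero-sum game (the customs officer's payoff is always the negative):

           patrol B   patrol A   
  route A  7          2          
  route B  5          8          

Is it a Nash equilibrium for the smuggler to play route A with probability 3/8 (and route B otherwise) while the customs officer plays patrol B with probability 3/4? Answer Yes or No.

Yes

Check the customs officer's indifference given the smuggler's mix p = 3/8:
  payoff from patrol B = -23/4; payoff from patrol A = -23/4 — equal.
Check the smuggler's indifference given the customs officer's mix q = 3/4:
  payoff from route A = 23/4; payoff from route B = 23/4 — equal.
Both players are indifferent, so neither can profitably deviate.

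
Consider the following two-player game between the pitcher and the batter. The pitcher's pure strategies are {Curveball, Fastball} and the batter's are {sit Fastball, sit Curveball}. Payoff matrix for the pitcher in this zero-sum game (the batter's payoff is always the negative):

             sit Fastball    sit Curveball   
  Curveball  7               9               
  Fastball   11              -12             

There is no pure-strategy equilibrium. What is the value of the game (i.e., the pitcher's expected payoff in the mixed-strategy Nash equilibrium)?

In a mixed equilibrium the pitcher is indifferent between Curveball and Fastball; this condition fixes q.
  the pitcher's expected payoff from Curveball: q·7 + (1−q)·9 = -2q + 9
  the pitcher's expected payoff from Fastball: q·11 + (1−q)·(-12) = 23q - 12
  -2q + 9 = 23q - 12  ⇒  -25q = -21  ⇒  q = 21/25.
The value is the pitcher's expected payoff against this mix (using Curveball): (21/25)·7 + (4/25)·9 = 183/25.

v = 183/25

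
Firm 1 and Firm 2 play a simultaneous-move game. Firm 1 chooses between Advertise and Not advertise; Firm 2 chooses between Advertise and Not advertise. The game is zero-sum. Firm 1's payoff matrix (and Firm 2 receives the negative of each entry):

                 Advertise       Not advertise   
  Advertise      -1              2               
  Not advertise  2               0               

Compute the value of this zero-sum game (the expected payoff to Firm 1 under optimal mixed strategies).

Firm 1's indifference between Advertise and Not advertise determines Firm 2's mixing probability q:
  Firm 1's expected payoff from Advertise: q·(-1) + (1−q)·2 = -3q + 2
  Firm 1's expected payoff from Not advertise: q·2 + (1−q)·0 = 2q
  -3q + 2 = 2q  ⇒  -5q = -2  ⇒  q = 2/5.
The value is Firm 1's expected payoff against this mix (using Advertise): (2/5)·(-1) + (3/5)·2 = 4/5.

v = 4/5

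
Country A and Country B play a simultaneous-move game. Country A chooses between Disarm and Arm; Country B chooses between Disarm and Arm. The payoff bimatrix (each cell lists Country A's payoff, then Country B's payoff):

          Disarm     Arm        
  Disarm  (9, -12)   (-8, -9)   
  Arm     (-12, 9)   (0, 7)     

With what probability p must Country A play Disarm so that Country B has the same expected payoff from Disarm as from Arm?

Set Country B's expected payoff from Disarm equal to that from Arm:
  Country B's payoff from Disarm: p·(-12) + (1−p)·9 = -21p + 9
  Country B's payoff from Arm: p·(-9) + (1−p)·7 = -16p + 7
  -21p + 9 = -16p + 7  ⇒  -5p = -2  ⇒  p = 2/5.

p = 2/5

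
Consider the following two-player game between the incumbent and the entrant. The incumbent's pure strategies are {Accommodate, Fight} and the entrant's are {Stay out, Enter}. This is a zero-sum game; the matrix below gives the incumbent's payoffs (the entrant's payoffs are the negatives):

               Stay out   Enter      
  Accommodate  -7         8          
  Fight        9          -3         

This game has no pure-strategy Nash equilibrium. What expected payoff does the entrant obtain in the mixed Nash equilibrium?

-17/9

In a mixed equilibrium the entrant is indifferent between Stay out and Enter; this condition fixes p.
  the entrant's expected payoff from Stay out: p·7 + (1−p)·(-9) = 16p - 9
  the entrant's expected payoff from Enter: p·(-8) + (1−p)·3 = -11p + 3
  16p - 9 = -11p + 3  ⇒  27p = 12  ⇒  p = 4/9.
At equilibrium the entrant is indifferent across columns, so the entrant's payoff equals the payoff from Stay out: (4/9)·7 + (5/9)·(-9) = -17/9.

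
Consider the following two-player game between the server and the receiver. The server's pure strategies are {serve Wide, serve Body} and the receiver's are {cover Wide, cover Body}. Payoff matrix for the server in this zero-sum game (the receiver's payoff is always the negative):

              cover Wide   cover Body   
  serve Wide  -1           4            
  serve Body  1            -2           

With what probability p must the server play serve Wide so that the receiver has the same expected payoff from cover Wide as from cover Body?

For the receiver to be willing to mix, the receiver must be indifferent between cover Wide and cover Body, which pins down the server's mix.
  the receiver's expected payoff from cover Wide: p·1 + (1−p)·(-1) = 2p - 1
  the receiver's expected payoff from cover Body: p·(-4) + (1−p)·2 = -6p + 2
  2p - 1 = -6p + 2  ⇒  8p = 3  ⇒  p = 3/8.

p = 3/8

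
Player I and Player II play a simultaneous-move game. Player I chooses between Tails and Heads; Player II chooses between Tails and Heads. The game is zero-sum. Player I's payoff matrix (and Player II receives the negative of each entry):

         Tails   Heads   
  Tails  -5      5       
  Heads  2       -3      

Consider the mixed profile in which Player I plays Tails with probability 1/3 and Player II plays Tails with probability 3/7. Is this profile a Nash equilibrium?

No

Given Player II's mix q = 3/7, Player I's payoff from Tails is 5/7 but from Heads is -6/7. Player I strictly prefers Tails, so Player I would not mix.
So the proposed profile is not a Nash equilibrium.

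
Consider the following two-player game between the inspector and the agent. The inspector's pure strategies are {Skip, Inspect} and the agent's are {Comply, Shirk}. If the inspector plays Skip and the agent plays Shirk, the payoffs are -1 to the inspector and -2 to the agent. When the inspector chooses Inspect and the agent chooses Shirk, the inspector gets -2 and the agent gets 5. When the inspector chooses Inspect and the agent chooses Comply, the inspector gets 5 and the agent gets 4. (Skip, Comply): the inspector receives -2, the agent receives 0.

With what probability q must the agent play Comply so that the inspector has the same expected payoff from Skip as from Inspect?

q = 1/8

For the inspector to be willing to mix, the inspector must be indifferent between Skip and Inspect, which pins down the agent's mix.
  the inspector's expected payoff from Skip: q·(-2) + (1−q)·(-1) = -q - 1
  the inspector's expected payoff from Inspect: q·5 + (1−q)·(-2) = 7q - 2
  -q - 1 = 7q - 2  ⇒  -8q = -1  ⇒  q = 1/8.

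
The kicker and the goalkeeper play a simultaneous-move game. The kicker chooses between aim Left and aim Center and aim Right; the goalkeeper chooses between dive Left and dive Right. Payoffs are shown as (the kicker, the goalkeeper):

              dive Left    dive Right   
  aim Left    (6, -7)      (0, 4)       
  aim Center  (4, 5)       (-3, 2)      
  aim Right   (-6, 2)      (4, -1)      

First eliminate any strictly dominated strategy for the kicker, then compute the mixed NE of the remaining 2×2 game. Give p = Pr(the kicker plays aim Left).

The kicker's strategy aim Center is strictly dominated by aim Left: 6 > 4 and 0 > -3. Eliminate aim Center.
The goalkeeper's indifference between dive Left and dive Right determines the kicker's mixing probability p:
  the goalkeeper's payoff from dive Left: p·(-7) + (1−p)·2 = -9p + 2
  the goalkeeper's payoff from dive Right: p·4 + (1−p)·(-1) = 5p - 1
  -9p + 2 = 5p - 1  ⇒  -14p = -3  ⇒  p = 3/14.

p = 3/14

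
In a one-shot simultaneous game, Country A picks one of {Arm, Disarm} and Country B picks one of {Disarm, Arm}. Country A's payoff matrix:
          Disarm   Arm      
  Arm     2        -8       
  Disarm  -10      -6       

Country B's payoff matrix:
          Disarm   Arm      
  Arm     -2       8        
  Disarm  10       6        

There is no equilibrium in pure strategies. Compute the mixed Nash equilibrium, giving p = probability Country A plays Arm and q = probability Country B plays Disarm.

p = 2/7, q = 1/7

For Country B to be willing to mix, Country B must be indifferent between Disarm and Arm, which pins down Country A's mix.
  Country B's payoff to Disarm: p·(-2) + (1−p)·10 = -12p + 10
  Country B's payoff to Arm: p·8 + (1−p)·6 = 2p + 6
  -12p + 10 = 2p + 6  ⇒  -14p = -4  ⇒  p = 2/7.
Country A's indifference between Arm and Disarm determines Country B's mixing probability q:
  Country A's payoff to Arm: q·2 + (1−q)·(-8) = 10q - 8
  Country A's payoff to Disarm: q·(-10) + (1−q)·(-6) = -4q - 6
  10q - 8 = -4q - 6  ⇒  14q = 2  ⇒  q = 1/7.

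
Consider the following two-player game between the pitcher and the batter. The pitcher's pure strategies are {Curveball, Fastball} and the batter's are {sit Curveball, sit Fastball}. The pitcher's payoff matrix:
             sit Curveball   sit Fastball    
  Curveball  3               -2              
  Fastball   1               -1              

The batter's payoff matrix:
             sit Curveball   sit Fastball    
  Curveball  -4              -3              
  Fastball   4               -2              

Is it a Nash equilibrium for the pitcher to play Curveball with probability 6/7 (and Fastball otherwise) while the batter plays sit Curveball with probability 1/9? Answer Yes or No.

No

Given the batter's mix q = 1/9, the pitcher's payoff from Curveball is -13/9 but from Fastball is -7/9. The pitcher strictly prefers Fastball, so the pitcher would not mix.
So the proposed profile is not a Nash equilibrium.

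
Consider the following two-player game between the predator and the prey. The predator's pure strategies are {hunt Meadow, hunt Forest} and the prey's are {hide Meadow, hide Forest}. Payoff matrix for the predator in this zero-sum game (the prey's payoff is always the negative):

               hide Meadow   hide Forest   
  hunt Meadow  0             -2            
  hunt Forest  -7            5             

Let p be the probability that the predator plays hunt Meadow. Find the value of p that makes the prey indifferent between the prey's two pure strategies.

In a mixed equilibrium the prey is indifferent between hide Meadow and hide Forest; this condition fixes p.
  the prey's payoff from hide Meadow: p·0 + (1−p)·7 = -7p + 7
  the prey's payoff from hide Forest: p·2 + (1−p)·(-5) = 7p - 5
  -7p + 7 = 7p - 5  ⇒  -14p = -12  ⇒  p = 6/7.

p = 6/7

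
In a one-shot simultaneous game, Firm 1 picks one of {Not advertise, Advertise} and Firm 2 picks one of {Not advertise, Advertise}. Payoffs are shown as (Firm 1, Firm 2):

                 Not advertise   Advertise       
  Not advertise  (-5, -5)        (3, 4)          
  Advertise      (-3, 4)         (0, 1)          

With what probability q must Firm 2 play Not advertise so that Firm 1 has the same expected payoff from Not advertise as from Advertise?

Set Firm 1's expected payoff from Not advertise equal to that from Advertise:
  Firm 1's expected payoff from Not advertise: q·(-5) + (1−q)·3 = -8q + 3
  Firm 1's expected payoff from Advertise: q·(-3) + (1−q)·0 = -3q
  -8q + 3 = -3q  ⇒  -5q = -3  ⇒  q = 3/5.

q = 3/5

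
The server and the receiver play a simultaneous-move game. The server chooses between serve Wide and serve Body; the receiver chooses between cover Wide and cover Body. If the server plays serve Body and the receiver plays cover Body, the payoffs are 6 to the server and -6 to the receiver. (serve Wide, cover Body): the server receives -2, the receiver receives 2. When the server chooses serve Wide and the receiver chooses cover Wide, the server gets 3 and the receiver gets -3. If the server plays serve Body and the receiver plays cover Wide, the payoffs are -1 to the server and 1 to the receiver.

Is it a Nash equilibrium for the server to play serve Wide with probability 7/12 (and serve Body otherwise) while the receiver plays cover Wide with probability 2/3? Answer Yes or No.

Check the receiver's indifference given the server's mix p = 7/12:
  payoff from cover Wide = -4/3; payoff from cover Body = -4/3 — equal.
Check the server's indifference given the receiver's mix q = 2/3:
  payoff from serve Wide = 4/3; payoff from serve Body = 4/3 — equal.
Both players are indifferent, so neither can profitably deviate.

Yes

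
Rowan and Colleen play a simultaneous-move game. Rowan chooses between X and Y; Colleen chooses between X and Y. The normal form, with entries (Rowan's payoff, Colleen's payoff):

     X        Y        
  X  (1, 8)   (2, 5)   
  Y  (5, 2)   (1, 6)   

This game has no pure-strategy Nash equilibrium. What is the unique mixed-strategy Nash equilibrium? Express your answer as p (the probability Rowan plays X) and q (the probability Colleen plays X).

p = 4/7, q = 1/5

For Colleen to be willing to mix, Colleen must be indifferent between X and Y, which pins down Rowan's mix.
  Colleen's payoff to X: p·8 + (1−p)·2 = 6p + 2
  Colleen's payoff to Y: p·5 + (1−p)·6 = -p + 6
  6p + 2 = -p + 6  ⇒  7p = 4  ⇒  p = 4/7.
In a mixed equilibrium Rowan is indifferent between X and Y; this condition fixes q.
  Rowan's payoff from X: q·1 + (1−q)·2 = -q + 2
  Rowan's payoff from Y: q·5 + (1−q)·1 = 4q + 1
  -q + 2 = 4q + 1  ⇒  -5q = -1  ⇒  q = 1/5.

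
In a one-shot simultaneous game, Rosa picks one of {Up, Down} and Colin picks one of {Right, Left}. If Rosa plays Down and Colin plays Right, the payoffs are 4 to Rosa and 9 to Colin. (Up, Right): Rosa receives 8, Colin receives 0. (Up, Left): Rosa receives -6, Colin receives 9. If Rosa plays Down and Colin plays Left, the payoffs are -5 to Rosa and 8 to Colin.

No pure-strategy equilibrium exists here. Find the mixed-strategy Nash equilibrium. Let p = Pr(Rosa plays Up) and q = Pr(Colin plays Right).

Rosa's mix must leave Colin indifferent between Right and Left.
  Colin's payoff to Right: p·0 + (1−p)·9 = -9p + 9
  Colin's payoff to Left: p·9 + (1−p)·8 = p + 8
  -9p + 9 = p + 8  ⇒  -10p = -1  ⇒  p = 1/10.
Set Rosa's expected payoff from Up equal to that from Down:
  Rosa's payoff to Up: q·8 + (1−q)·(-6) = 14q - 6
  Rosa's payoff to Down: q·4 + (1−q)·(-5) = 9q - 5
  14q - 6 = 9q - 5  ⇒  5q = 1  ⇒  q = 1/5.

p = 1/10, q = 1/5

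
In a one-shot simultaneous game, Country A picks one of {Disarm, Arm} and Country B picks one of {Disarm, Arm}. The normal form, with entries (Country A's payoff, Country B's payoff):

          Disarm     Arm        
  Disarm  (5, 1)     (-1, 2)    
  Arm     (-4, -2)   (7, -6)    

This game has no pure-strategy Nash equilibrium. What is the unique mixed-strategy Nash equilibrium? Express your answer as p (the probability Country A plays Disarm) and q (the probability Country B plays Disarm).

In a mixed equilibrium Country B is indifferent between Disarm and Arm; this condition fixes p.
  Country B's payoff from Disarm: p·1 + (1−p)·(-2) = 3p - 2
  Country B's payoff from Arm: p·2 + (1−p)·(-6) = 8p - 6
  3p - 2 = 8p - 6  ⇒  -5p = -4  ⇒  p = 4/5.
Country A's indifference between Disarm and Arm determines Country B's mixing probability q:
  Country A's payoff from Disarm: q·5 + (1−q)·(-1) = 6q - 1
  Country A's payoff from Arm: q·(-4) + (1−q)·7 = -11q + 7
  6q - 1 = -11q + 7  ⇒  17q = 8  ⇒  q = 8/17.

p = 4/5, q = 8/17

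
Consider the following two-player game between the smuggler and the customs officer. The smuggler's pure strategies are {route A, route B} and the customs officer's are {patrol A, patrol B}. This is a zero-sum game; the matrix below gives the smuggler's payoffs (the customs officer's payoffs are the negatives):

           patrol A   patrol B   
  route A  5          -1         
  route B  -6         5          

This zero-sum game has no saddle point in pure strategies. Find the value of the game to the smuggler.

For the smuggler to be willing to mix, the smuggler must be indifferent between route A and route B, which pins down the customs officer's mix.
  the smuggler's payoff from route A: q·5 + (1−q)·(-1) = 6q - 1
  the smuggler's payoff from route B: q·(-6) + (1−q)·5 = -11q + 5
  6q - 1 = -11q + 5  ⇒  17q = 6  ⇒  q = 6/17.
The value is the smuggler's expected payoff against this mix (using route A): (6/17)·5 + (11/17)·(-1) = 19/17.

v = 19/17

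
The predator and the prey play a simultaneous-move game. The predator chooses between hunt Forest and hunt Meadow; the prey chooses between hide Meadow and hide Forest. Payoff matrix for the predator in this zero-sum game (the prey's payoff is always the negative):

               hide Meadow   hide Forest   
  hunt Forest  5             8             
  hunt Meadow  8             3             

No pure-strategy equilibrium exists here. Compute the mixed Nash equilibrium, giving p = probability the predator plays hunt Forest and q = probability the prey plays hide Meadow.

p = 5/8, q = 5/8

The predator's mix must leave the prey indifferent between hide Meadow and hide Forest.
  the prey's expected payoff from hide Meadow: p·(-5) + (1−p)·(-8) = 3p - 8
  the prey's expected payoff from hide Forest: p·(-8) + (1−p)·(-3) = -5p - 3
  3p - 8 = -5p - 3  ⇒  8p = 5  ⇒  p = 5/8.
The predator's indifference between hunt Forest and hunt Meadow determines the prey's mixing probability q:
  the predator's payoff from hunt Forest: q·5 + (1−q)·8 = -3q + 8
  the predator's payoff from hunt Meadow: q·8 + (1−q)·3 = 5q + 3
  -3q + 8 = 5q + 3  ⇒  -8q = -5  ⇒  q = 5/8.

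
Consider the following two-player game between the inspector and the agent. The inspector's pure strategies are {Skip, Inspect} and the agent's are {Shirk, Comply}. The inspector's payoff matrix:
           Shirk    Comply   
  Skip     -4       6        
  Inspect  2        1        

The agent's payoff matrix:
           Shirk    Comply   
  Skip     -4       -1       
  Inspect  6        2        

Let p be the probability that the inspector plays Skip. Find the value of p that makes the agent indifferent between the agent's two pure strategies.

p = 4/7

The agent's indifference between Shirk and Comply determines the inspector's mixing probability p:
  the agent's payoff from Shirk: p·(-4) + (1−p)·6 = -10p + 6
  the agent's payoff from Comply: p·(-1) + (1−p)·2 = -3p + 2
  -10p + 6 = -3p + 2  ⇒  -7p = -4  ⇒  p = 4/7.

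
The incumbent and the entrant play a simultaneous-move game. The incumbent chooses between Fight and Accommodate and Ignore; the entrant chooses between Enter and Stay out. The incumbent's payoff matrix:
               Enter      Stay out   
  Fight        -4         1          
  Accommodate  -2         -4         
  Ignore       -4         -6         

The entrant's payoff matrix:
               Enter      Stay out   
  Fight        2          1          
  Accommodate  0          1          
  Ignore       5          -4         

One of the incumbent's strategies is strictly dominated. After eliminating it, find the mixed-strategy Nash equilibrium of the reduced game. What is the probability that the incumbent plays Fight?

The incumbent's strategy Ignore is strictly dominated by Accommodate: -2 > -4 and -4 > -6. Eliminate Ignore.
The entrant's indifference between Enter and Stay out determines the incumbent's mixing probability p:
  the entrant's payoff from Enter: p·2 + (1−p)·0 = 2p
  the entrant's payoff from Stay out: p·1 + (1−p)·1 = 1
  2p = 1  ⇒  2p = 1  ⇒  p = 1/2.

p = 1/2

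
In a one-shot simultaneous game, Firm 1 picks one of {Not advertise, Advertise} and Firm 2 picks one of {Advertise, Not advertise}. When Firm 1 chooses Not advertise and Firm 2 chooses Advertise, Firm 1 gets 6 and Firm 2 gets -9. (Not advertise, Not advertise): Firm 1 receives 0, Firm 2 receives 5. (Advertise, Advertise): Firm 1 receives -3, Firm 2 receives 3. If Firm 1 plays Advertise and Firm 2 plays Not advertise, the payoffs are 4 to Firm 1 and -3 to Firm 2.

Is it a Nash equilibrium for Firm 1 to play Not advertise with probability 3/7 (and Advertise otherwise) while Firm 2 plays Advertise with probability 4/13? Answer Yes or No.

Given Firm 1's mix p = 3/7, Firm 2's payoff from Advertise is -15/7 but from Not advertise is 3/7. Firm 2 strictly prefers Not advertise, so Firm 2 would not mix.
So the proposed profile is not a Nash equilibrium.

No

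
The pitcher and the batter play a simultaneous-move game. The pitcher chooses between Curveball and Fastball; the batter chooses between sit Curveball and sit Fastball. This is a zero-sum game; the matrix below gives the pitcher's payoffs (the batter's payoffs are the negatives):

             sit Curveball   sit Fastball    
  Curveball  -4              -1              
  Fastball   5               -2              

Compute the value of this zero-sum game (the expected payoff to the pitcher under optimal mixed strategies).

v = -13/10

Set the pitcher's expected payoff from Curveball equal to that from Fastball:
  the pitcher's payoff to Curveball: q·(-4) + (1−q)·(-1) = -3q - 1
  the pitcher's payoff to Fastball: q·5 + (1−q)·(-2) = 7q - 2
  -3q - 1 = 7q - 2  ⇒  -10q = -1  ⇒  q = 1/10.
The value is the pitcher's expected payoff against this mix (using Curveball): (1/10)·(-4) + (9/10)·(-1) = -13/10.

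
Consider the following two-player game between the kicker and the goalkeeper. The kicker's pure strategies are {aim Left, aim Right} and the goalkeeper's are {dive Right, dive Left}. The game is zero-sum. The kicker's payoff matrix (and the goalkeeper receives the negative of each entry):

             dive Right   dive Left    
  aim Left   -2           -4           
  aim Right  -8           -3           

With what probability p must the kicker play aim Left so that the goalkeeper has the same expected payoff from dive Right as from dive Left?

p = 5/7

Set the goalkeeper's expected payoff from dive Right equal to that from dive Left:
  the goalkeeper's payoff from dive Right: p·2 + (1−p)·8 = -6p + 8
  the goalkeeper's payoff from dive Left: p·4 + (1−p)·3 = p + 3
  -6p + 8 = p + 3  ⇒  -7p = -5  ⇒  p = 5/7.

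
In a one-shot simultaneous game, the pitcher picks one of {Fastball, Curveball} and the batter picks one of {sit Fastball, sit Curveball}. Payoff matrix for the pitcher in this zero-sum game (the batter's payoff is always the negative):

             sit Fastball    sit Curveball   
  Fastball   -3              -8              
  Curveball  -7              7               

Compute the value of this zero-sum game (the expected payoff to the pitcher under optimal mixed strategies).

The pitcher's indifference between Fastball and Curveball determines the batter's mixing probability q:
  the pitcher's payoff to Fastball: q·(-3) + (1−q)·(-8) = 5q - 8
  the pitcher's payoff to Curveball: q·(-7) + (1−q)·7 = -14q + 7
  5q - 8 = -14q + 7  ⇒  19q = 15  ⇒  q = 15/19.
The value is the pitcher's expected payoff against this mix (using Fastball): (15/19)·(-3) + (4/19)·(-8) = -77/19.

v = -77/19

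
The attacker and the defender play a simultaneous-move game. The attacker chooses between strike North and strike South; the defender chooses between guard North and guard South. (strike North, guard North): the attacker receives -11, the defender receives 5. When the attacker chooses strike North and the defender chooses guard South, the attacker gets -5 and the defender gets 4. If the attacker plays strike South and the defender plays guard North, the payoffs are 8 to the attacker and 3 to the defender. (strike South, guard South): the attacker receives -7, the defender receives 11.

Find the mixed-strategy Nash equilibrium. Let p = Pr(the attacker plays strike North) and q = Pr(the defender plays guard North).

p = 8/9, q = 2/21

The attacker's mix must leave the defender indifferent between guard North and guard South.
  the defender's payoff to guard North: p·5 + (1−p)·3 = 2p + 3
  the defender's payoff to guard South: p·4 + (1−p)·11 = -7p + 11
  2p + 3 = -7p + 11  ⇒  9p = 8  ⇒  p = 8/9.
Set the attacker's expected payoff from strike North equal to that from strike South:
  the attacker's expected payoff from strike North: q·(-11) + (1−q)·(-5) = -6q - 5
  the attacker's expected payoff from strike South: q·8 + (1−q)·(-7) = 15q - 7
  -6q - 5 = 15q - 7  ⇒  -21q = -2  ⇒  q = 2/21.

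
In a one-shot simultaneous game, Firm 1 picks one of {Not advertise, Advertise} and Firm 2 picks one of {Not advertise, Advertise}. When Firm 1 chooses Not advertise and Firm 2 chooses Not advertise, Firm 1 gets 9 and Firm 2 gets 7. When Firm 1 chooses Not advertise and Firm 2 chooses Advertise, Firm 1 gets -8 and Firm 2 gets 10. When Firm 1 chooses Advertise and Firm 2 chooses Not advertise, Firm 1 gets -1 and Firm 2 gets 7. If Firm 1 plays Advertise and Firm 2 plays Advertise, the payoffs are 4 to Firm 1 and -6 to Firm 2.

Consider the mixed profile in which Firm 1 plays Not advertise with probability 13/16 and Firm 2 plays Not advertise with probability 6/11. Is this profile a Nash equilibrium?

Check Firm 2's indifference given Firm 1's mix p = 13/16:
  payoff from Not advertise = 7; payoff from Advertise = 7 — equal.
Check Firm 1's indifference given Firm 2's mix q = 6/11:
  payoff from Not advertise = 14/11; payoff from Advertise = 14/11 — equal.
Both players are indifferent, so neither can profitably deviate.

Yes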